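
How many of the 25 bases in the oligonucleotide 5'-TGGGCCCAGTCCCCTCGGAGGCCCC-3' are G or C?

Counting bases: G=8, T=3, A=2, C=12
Total G or C: 8 + 12 = 20

20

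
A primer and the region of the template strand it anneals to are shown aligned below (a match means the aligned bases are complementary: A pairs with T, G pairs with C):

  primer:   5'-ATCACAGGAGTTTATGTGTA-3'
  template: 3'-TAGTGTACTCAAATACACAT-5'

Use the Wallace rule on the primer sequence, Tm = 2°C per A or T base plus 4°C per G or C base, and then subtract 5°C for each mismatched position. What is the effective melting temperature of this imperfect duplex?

49°C

Primer base counts: A=6, T=7, G=5, C=2 → A+T=13, G+C=7
Perfect-match Tm = 2(13) + 4(7) = 26 + 28 = 54°C
Mismatches (positions where the bases are not complementary): 1 (at position 7)
Effective Tm = 54 − 1×5 = 54 − 5 = 49°C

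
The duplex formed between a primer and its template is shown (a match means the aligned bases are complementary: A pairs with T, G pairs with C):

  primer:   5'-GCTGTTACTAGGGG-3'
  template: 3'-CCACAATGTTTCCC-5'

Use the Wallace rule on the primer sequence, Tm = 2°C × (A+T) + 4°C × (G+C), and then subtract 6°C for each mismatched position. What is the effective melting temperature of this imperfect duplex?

26°C

Primer base counts: A=2, T=4, G=6, C=2 → A+T=6, G+C=8
Perfect-match Tm = 2(6) + 4(8) = 12 + 32 = 44°C
Mismatches (positions where the bases are not complementary): 3 (at positions 2, 9, 11)
Effective Tm = 44 − 3×6 = 44 − 18 = 26°C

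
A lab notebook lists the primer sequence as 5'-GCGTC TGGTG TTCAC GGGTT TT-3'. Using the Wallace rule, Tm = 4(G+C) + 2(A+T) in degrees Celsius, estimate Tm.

Base counts: G=8, T=9, A=1, C=4
So N_AT = 10 and N_GC = 12.
Tm = 2(10) + 4(12) = 20 + 48 = 68°C

68°C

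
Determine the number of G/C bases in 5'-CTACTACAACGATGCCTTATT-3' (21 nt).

8

Scanning the sequence gives T=7, A=6, G=2, C=6.
G+C = 2 + 6 = 8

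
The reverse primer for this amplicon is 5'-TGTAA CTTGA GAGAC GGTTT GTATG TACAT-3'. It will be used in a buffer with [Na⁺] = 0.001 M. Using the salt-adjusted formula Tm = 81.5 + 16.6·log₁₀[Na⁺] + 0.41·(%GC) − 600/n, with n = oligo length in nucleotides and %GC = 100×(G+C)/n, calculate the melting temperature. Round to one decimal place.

26.7°C

Length n = 30. C=3, T=11, G=8, A=8
G+C = 11, so %GC = 11/30 × 100 = 36.667%
Salt term: 16.6 × (-3) = -49.8
GC term: 0.41 × 36.667 = 15.033; length term: −600/30 = −20
Tm = 81.5 + (-49.8) + 15.033 − 20 = 26.733 → 26.7°C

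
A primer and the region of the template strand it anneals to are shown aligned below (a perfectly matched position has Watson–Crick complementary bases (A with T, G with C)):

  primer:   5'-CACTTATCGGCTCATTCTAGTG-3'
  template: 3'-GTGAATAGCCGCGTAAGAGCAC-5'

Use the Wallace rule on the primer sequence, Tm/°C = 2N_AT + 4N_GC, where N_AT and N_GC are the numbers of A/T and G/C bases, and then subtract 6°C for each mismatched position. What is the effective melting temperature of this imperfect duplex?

52°C

Primer base counts: A=4, T=8, G=4, C=6 → A+T=12, G+C=10
Perfect-match Tm = 2(12) + 4(10) = 24 + 40 = 64°C
Mismatches (positions where the bases are not complementary): 2 (at positions 12, 19)
Effective Tm = 64 − 2×6 = 64 − 12 = 52°C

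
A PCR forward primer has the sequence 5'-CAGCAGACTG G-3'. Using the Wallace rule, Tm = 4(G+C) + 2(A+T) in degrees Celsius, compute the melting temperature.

36°C

C=3, T=1, A=3, G=4
So N_AT = 4 and N_GC = 7.
Tm = 4·7 + 2·4 = 28 + 8 = 36°C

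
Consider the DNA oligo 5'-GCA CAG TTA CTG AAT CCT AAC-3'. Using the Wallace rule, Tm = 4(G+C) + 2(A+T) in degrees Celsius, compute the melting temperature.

60°C

Counting bases: A=7, C=6, G=3, T=5
A+T = 12, G+C = 9
Tm = 4·9 + 2·12 = 36 + 24 = 60°C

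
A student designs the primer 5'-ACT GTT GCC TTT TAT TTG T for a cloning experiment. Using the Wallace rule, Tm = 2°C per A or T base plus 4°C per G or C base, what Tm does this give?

T=11, C=3, G=3, A=2
So N_AT = 13 and N_GC = 6.
Tm = 2×13 + 4×6 = 50°C

50°C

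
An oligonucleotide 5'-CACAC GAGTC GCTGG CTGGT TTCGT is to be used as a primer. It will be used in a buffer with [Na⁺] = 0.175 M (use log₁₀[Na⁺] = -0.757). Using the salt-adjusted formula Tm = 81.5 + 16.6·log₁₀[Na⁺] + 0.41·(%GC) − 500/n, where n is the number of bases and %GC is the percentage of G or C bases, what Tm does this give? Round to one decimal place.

73.5°C

Length n = 25. Base counts: T=7, A=3, G=8, C=7
G+C = 15, so %GC = 15/25 × 100 = 60%
Salt term: 16.6 × (-0.757) = -12.566
GC term: 0.41 × 60 = 24.6; length term: −500/25 = −20
Tm = 81.5 + (-12.566) + 24.6 − 20 = 73.534 → 73.5°C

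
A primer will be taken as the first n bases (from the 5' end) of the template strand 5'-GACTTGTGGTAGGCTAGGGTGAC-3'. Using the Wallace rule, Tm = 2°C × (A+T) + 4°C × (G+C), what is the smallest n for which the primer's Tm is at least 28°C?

First 8 bases: GACTTGTG → Tm = 24°C (< 28°C)
First 9 bases: GACTTGTGG → Tm = 28°C (≥ 28°C)
Since every base adds ≥2°C, Tm only increases with n, so the threshold is first crossed at n = 9.

n = 9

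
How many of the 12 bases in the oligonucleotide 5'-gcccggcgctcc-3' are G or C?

11

Base counts: T=1, A=0, C=7, G=4
Total G or C: 4 + 7 = 11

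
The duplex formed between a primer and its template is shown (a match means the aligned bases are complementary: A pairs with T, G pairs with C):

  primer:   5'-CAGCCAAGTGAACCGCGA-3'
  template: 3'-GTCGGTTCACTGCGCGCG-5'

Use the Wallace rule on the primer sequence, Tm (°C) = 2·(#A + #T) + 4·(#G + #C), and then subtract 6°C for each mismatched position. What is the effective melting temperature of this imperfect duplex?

Primer base counts: A=6, T=1, G=5, C=6 → A+T=7, G+C=11
Perfect-match Tm = 2(7) + 4(11) = 14 + 44 = 58°C
Mismatches (positions where the bases are not complementary): 3 (at positions 12, 13, 18)
Effective Tm = 58 − 3×6 = 58 − 18 = 40°C

40°C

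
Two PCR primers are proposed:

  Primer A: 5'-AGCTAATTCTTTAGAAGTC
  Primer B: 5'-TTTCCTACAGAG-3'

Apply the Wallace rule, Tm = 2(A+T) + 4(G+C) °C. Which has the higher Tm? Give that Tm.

Primer A: A+T=13, G+C=6 → Tm = 2(13)+4(6) = 50°C
Primer B: A+T=7, G+C=5 → Tm = 2(7)+4(5) = 34°C
50°C vs 34°C → primer A is higher.

Primer A, 50°C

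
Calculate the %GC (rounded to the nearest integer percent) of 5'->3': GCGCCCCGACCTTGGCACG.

Base counts: A=2, T=2, G=6, C=9
G+C = 6 + 9 = 15 out of 19 bases
%GC = 15/19 × 100 = 78.95% ≈ 79%

79%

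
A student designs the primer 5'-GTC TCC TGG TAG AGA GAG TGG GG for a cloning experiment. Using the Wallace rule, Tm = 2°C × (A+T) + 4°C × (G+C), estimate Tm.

74°C

Base counts: A=4, T=5, G=11, C=3
AT pairs contribute 9, GC pairs contribute 14.
Tm = 4·14 + 2·9 = 56 + 18 = 74°C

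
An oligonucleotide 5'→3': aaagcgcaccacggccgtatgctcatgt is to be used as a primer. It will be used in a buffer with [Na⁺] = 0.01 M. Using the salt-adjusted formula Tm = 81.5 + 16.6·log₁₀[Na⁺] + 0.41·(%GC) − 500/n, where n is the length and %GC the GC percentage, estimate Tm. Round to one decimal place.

53.9°C

Length n = 28. C=9, G=7, A=7, T=5
G+C = 16, so %GC = 16/28 × 100 = 57.143%
Salt term: 16.6 × (-2) = -33.2
GC term: 0.41 × 57.143 = 23.429; length term: −500/28 = −17.857
Tm = 81.5 + (-33.2) + 23.429 − 17.857 = 53.872 → 53.9°C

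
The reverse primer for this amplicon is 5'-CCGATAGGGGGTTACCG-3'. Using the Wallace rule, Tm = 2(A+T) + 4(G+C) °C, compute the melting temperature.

Scanning the sequence gives C=4, T=3, A=3, G=7.
A+T = 6, G+C = 11
Tm = 2(6) + 4(11) = 12 + 44 = 56°C

56°C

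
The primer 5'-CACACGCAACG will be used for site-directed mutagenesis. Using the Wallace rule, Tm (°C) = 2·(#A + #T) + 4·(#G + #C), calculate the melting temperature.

36°C

C=5, A=4, G=2, T=0
So N_AT = 4 and N_GC = 7.
Tm = 2×4 + 4×7 = 36°C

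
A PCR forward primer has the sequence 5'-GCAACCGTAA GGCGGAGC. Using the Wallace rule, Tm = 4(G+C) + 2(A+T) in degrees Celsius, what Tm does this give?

Base counts: G=7, A=5, T=1, C=5
A+T = 6, G+C = 12
Tm = 4·12 + 2·6 = 48 + 12 = 60°C

60°C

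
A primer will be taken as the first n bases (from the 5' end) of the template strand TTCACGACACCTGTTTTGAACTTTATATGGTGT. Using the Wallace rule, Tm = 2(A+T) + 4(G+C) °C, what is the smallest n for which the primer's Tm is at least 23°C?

n = 8

First 7 bases: TTCACGA → Tm = 20°C (< 23°C)
First 8 bases: TTCACGAC → Tm = 24°C (≥ 23°C)
Each additional base adds 2°C (A/T) or 4°C (G/C), so Tm is non-decreasing in n; n = 8 is the first length to reach 23°C.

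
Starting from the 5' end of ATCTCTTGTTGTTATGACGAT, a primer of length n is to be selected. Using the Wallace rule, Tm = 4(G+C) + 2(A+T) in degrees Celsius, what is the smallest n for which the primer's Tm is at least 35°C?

First 13 bases: ATCTCTTGTTGTT → Tm = 34°C (< 35°C)
First 14 bases: ATCTCTTGTTGTTA → Tm = 36°C (≥ 35°C)
Since every base adds ≥2°C, Tm only increases with n, so the threshold is first crossed at n = 14.

n = 14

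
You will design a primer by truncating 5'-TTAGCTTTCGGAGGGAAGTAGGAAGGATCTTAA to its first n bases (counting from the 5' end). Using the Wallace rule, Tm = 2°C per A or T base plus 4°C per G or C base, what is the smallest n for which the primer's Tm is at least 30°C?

n = 11

First 10 bases: TTAGCTTTCG → Tm = 28°C (< 30°C)
First 11 bases: TTAGCTTTCGG → Tm = 32°C (≥ 30°C)
Since every base adds ≥2°C, Tm only increases with n, so the threshold is first crossed at n = 11.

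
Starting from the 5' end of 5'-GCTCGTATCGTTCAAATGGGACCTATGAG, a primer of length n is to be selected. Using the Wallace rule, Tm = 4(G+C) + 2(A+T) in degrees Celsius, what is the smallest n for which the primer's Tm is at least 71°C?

First 23 bases: GCTCGTATCGTTCAAATGGGACC → Tm = 70°C (< 71°C)
First 24 bases: GCTCGTATCGTTCAAATGGGACCT → Tm = 72°C (≥ 71°C)
Each additional base adds 2°C (A/T) or 4°C (G/C), so Tm is non-decreasing in n; n = 24 is the first length to reach 71°C.

n = 24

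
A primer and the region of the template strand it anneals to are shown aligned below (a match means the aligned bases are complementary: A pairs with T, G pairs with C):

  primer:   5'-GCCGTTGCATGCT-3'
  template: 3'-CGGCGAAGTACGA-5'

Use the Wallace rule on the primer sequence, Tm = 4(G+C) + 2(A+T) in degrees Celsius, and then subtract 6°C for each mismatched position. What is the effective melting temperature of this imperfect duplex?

Primer base counts: A=1, T=4, G=4, C=4 → A+T=5, G+C=8
Perfect-match Tm = 2(5) + 4(8) = 10 + 32 = 42°C
Mismatches (positions where the bases are not complementary): 2 (at positions 5, 7)
Effective Tm = 42 − 2×6 = 42 − 12 = 30°C

30°C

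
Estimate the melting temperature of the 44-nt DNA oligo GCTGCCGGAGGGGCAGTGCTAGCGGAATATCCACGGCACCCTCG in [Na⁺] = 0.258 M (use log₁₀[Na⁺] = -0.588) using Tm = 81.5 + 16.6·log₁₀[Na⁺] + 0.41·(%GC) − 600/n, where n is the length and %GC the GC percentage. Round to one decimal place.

Length n = 44. Base counts: A=8, C=14, T=6, G=16
G+C = 30, so %GC = 30/44 × 100 = 68.182%
Salt term: 16.6 × (-0.588) = -9.761
GC term: 0.41 × 68.182 = 27.955; length term: −600/44 = −13.636
Tm = 81.5 + (-9.761) + 27.955 − 13.636 = 86.058 → 86.1°C

86.1°C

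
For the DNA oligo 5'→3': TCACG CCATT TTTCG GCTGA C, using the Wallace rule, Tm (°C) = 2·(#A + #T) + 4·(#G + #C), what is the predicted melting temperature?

64°C

Scanning the sequence gives C=7, A=3, G=4, T=7.
A+T = 10, G+C = 11
Tm = 4·11 + 2·10 = 44 + 20 = 64°C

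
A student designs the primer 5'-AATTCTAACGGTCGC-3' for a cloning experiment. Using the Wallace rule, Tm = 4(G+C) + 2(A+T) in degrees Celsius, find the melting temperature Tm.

44°C

Counting bases: T=4, G=3, C=4, A=4
A+T = 8, G+C = 7
Tm = 4·7 + 2·8 = 28 + 16 = 44°C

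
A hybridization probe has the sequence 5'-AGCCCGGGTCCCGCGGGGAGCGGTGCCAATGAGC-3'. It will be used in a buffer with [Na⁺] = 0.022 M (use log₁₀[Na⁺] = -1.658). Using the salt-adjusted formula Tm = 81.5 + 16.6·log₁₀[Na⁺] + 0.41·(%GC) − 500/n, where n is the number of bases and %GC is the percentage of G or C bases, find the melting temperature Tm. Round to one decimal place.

Length n = 34. Counting bases: A=5, C=11, G=15, T=3
G+C = 26, so %GC = 26/34 × 100 = 76.471%
Salt term: 16.6 × (-1.658) = -27.523
GC term: 0.41 × 76.471 = 31.353; length term: −500/34 = −14.706
Tm = 81.5 + (-27.523) + 31.353 − 14.706 = 70.624 → 70.6°C

70.6°C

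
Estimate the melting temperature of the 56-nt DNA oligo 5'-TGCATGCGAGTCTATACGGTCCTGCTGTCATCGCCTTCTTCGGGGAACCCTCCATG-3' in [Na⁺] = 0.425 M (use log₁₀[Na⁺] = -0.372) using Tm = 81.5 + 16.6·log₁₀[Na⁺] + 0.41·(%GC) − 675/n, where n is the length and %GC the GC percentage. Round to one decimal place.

86.7°C

Length n = 56. Base counts: G=14, T=16, C=18, A=8
G+C = 32, so %GC = 32/56 × 100 = 57.143%
Salt term: 16.6 × (-0.372) = -6.175
GC term: 0.41 × 57.143 = 23.429; length term: −675/56 = −12.054
Tm = 81.5 + (-6.175) + 23.429 − 12.054 = 86.7 → 86.7°C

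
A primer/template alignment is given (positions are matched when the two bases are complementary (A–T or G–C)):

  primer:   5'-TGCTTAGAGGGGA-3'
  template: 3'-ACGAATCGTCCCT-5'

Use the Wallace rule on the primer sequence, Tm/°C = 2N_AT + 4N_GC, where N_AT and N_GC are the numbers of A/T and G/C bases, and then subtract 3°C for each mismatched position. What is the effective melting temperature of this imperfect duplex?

Primer base counts: A=3, T=3, G=6, C=1 → A+T=6, G+C=7
Perfect-match Tm = 2(6) + 4(7) = 12 + 28 = 40°C
Mismatches (positions where the bases are not complementary): 2 (at positions 8, 9)
Effective Tm = 40 − 2×3 = 40 − 6 = 34°C

34°C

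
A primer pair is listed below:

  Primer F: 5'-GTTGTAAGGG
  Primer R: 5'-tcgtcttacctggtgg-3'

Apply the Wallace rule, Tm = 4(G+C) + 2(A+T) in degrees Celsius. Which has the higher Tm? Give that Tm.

Primer R, 50°C

Primer F: A+T=5, G+C=5 → Tm = 2(5)+4(5) = 30°C
Primer R: A+T=7, G+C=9 → Tm = 2(7)+4(9) = 50°C
30°C vs 50°C → primer R is higher.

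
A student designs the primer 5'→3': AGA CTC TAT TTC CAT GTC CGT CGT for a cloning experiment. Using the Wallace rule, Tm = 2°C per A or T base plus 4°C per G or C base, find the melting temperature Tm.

G=4, T=9, A=4, C=7
AT pairs contribute 13, GC pairs contribute 11.
Tm = 2(13) + 4(11) = 26 + 44 = 70°C

70°C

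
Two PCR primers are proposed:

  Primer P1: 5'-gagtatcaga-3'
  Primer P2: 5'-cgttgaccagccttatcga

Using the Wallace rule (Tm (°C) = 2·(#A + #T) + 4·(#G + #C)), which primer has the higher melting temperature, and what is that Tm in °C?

Primer P2, 58°C

Primer P1: A+T=6, G+C=4 → Tm = 2(6)+4(4) = 28°C
Primer P2: A+T=9, G+C=10 → Tm = 2(9)+4(10) = 58°C
28°C vs 58°C → primer P2 is higher.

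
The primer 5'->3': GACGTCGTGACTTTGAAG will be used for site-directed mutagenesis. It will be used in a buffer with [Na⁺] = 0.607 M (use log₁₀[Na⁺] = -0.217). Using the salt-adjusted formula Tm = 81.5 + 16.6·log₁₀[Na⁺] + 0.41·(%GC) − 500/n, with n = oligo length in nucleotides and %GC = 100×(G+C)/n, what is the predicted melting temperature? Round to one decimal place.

Length n = 18. Base counts: C=3, T=5, G=6, A=4
G+C = 9, so %GC = 9/18 × 100 = 50%
Salt term: 16.6 × (-0.217) = -3.602
GC term: 0.41 × 50 = 20.5; length term: −500/18 = −27.778
Tm = 81.5 + (-3.602) + 20.5 − 27.778 = 70.62 → 70.6°C

70.6°C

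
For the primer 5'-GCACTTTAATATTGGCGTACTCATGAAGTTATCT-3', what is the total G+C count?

12

Base counts: A=9, T=13, C=6, G=6
G+C = 6 + 6 = 12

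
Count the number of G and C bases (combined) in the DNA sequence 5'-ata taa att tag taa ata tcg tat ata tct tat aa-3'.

4

C=2, G=2, A=16, T=15
G+C = 2 + 2 = 4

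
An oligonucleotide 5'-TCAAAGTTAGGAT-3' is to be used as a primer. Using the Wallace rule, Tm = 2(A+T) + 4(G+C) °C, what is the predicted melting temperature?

34°C

Scanning the sequence gives G=3, T=4, C=1, A=5.
So N_AT = 9 and N_GC = 4.
Tm = 2(9) + 4(4) = 18 + 16 = 34°C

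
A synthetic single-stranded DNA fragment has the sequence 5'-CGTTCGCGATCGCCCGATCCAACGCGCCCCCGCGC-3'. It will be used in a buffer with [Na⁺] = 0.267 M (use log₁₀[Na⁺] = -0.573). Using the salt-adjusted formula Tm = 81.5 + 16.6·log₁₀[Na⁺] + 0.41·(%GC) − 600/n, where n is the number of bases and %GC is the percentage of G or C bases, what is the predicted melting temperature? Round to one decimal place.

86.5°C

Length n = 35. Counting bases: A=4, C=18, T=4, G=9
G+C = 27, so %GC = 27/35 × 100 = 77.143%
Salt term: 16.6 × (-0.573) = -9.512
GC term: 0.41 × 77.143 = 31.629; length term: −600/35 = −17.143
Tm = 81.5 + (-9.512) + 31.629 − 17.143 = 86.474 → 86.5°C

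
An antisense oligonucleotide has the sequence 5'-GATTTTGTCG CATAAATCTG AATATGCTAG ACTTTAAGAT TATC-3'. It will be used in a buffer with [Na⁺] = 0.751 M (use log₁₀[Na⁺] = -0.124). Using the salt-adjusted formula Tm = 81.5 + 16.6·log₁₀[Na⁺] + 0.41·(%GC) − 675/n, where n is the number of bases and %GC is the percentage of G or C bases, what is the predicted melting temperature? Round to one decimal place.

76.2°C

Length n = 44. Base counts: A=14, G=7, C=6, T=17
G+C = 13, so %GC = 13/44 × 100 = 29.545%
Salt term: 16.6 × (-0.124) = -2.058
GC term: 0.41 × 29.545 = 12.113; length term: −675/44 = −15.341
Tm = 81.5 + (-2.058) + 12.113 − 15.341 = 76.214 → 76.2°C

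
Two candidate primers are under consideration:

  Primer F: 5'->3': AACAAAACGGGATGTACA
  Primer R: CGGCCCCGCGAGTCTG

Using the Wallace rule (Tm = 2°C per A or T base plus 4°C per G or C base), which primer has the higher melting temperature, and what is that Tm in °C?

Primer R, 58°C

Primer F: A+T=11, G+C=7 → Tm = 2(11)+4(7) = 50°C
Primer R: A+T=3, G+C=13 → Tm = 2(3)+4(13) = 58°C
50°C vs 58°C → primer R is higher.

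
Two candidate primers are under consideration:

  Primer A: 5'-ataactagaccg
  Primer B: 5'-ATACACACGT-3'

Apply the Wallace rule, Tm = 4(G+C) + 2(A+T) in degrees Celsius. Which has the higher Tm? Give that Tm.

Primer A: A+T=7, G+C=5 → Tm = 2(7)+4(5) = 34°C
Primer B: A+T=6, G+C=4 → Tm = 2(6)+4(4) = 28°C
34°C vs 28°C → primer A is higher.

Primer A, 34°C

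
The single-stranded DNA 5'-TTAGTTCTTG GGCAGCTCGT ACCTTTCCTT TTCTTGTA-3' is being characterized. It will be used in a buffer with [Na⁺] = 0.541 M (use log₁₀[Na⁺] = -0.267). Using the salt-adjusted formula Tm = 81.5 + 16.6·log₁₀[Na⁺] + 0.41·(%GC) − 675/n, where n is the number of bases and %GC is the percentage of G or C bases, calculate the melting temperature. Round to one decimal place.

76.6°C

Length n = 38. Scanning the sequence gives C=9, A=4, G=7, T=18.
G+C = 16, so %GC = 16/38 × 100 = 42.105%
Salt term: 16.6 × (-0.267) = -4.432
GC term: 0.41 × 42.105 = 17.263; length term: −675/38 = −17.763
Tm = 81.5 + (-4.432) + 17.263 − 17.763 = 76.568 → 76.6°C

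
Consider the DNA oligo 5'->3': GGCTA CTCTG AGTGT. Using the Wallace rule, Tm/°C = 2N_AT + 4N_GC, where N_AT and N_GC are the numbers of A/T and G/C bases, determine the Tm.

C=3, T=5, A=2, G=5
So N_AT = 7 and N_GC = 8.
Tm = 2(7) + 4(8) = 14 + 32 = 46°C

46°C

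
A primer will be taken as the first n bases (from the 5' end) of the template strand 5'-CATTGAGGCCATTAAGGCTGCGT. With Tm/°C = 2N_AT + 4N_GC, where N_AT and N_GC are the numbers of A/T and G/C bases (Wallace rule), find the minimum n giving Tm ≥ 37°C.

n = 13

First 12 bases: CATTGAGGCCAT → Tm = 36°C (< 37°C)
First 13 bases: CATTGAGGCCATT → Tm = 38°C (≥ 37°C)
Since every base adds ≥2°C, Tm only increases with n, so the threshold is first crossed at n = 13.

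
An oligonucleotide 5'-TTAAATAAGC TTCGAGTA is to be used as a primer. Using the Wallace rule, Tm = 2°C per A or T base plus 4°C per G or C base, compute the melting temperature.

Counting bases: G=3, A=7, T=6, C=2
So N_AT = 13 and N_GC = 5.
Tm = 2×13 + 4×5 = 46°C

46°C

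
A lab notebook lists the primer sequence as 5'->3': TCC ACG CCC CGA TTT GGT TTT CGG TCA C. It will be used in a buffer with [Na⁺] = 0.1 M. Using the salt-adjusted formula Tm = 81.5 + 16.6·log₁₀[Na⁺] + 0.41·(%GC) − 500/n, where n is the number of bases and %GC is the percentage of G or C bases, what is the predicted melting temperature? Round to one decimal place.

Length n = 28. Base counts: T=9, G=6, A=3, C=10
G+C = 16, so %GC = 16/28 × 100 = 57.143%
Salt term: 16.6 × (-1) = -16.6
GC term: 0.41 × 57.143 = 23.429; length term: −500/28 = −17.857
Tm = 81.5 + (-16.6) + 23.429 − 17.857 = 70.472 → 70.5°C

70.5°C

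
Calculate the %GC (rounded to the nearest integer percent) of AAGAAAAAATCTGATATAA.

Scanning the sequence gives G=2, A=12, T=4, C=1.
G+C = 2 + 1 = 3 out of 19 bases
%GC = 3/19 × 100 = 15.79% ≈ 16%

16%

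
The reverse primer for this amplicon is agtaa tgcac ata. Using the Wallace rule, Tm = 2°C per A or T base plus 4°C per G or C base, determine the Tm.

34°C

G=2, T=3, C=2, A=6
AT pairs contribute 9, GC pairs contribute 4.
Tm = 4·4 + 2·9 = 16 + 18 = 34°C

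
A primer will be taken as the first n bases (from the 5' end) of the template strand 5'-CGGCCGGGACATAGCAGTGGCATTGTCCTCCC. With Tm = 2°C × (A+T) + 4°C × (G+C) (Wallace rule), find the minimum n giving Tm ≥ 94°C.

n = 29

First 28 bases: CGGCCGGGACATAGCAGTGGCATTGTCC → Tm = 92°C (< 94°C)
First 29 bases: CGGCCGGGACATAGCAGTGGCATTGTCCT → Tm = 94°C (≥ 94°C)
Since every base adds ≥2°C, Tm only increases with n, so the threshold is first crossed at n = 29.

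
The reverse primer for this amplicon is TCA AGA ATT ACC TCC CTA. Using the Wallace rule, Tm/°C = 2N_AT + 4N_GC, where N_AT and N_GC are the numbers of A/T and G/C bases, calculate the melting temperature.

Base counts: T=5, C=6, A=6, G=1
A+T = 11, G+C = 7
Tm = 4·7 + 2·11 = 28 + 22 = 50°C

50°C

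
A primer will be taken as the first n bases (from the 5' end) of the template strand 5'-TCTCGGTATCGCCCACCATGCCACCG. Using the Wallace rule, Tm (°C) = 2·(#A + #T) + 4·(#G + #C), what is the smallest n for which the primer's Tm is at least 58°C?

n = 18

First 17 bases: TCTCGGTATCGCCCACC → Tm = 56°C (< 58°C)
First 18 bases: TCTCGGTATCGCCCACCA → Tm = 58°C (≥ 58°C)
Since every base adds ≥2°C, Tm only increases with n, so the threshold is first crossed at n = 18.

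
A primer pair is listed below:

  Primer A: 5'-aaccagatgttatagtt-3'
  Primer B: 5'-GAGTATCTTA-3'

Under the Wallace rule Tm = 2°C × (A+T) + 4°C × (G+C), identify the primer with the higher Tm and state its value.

Primer A: A+T=12, G+C=5 → Tm = 2(12)+4(5) = 44°C
Primer B: A+T=7, G+C=3 → Tm = 2(7)+4(3) = 26°C
44°C vs 26°C → primer A is higher.

Primer A, 44°C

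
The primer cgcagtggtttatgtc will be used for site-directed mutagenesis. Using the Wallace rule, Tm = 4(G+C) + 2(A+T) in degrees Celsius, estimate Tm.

48°C

Counting bases: A=2, C=3, T=6, G=5
A+T = 8, G+C = 8
Tm = 4·8 + 2·8 = 32 + 16 = 48°C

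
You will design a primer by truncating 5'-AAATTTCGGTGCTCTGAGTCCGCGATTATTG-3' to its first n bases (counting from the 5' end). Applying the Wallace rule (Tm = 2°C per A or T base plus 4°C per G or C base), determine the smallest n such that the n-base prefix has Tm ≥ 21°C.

n = 9

First 8 bases: AAATTTCG → Tm = 20°C (< 21°C)
First 9 bases: AAATTTCGG → Tm = 24°C (≥ 21°C)
Each additional base adds 2°C (A/T) or 4°C (G/C), so Tm is non-decreasing in n; n = 9 is the first length to reach 21°C.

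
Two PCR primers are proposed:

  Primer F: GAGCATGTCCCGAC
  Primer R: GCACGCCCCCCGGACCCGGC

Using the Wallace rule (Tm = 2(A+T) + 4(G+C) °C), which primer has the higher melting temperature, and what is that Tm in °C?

Primer R, 76°C

Primer F: A+T=5, G+C=9 → Tm = 2(5)+4(9) = 46°C
Primer R: A+T=2, G+C=18 → Tm = 2(2)+4(18) = 76°C
46°C vs 76°C → primer R is higher.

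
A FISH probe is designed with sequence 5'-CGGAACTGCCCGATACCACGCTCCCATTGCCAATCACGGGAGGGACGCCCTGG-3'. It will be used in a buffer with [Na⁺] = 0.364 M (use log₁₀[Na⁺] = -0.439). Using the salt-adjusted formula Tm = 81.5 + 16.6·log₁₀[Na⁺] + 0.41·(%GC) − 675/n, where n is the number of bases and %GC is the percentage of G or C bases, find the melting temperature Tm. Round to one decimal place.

88.6°C

Length n = 53. Counting bases: A=11, G=15, C=20, T=7
G+C = 35, so %GC = 35/53 × 100 = 66.038%
Salt term: 16.6 × (-0.439) = -7.287
GC term: 0.41 × 66.038 = 27.076; length term: −675/53 = −12.736
Tm = 81.5 + (-7.287) + 27.076 − 12.736 = 88.553 → 88.6°C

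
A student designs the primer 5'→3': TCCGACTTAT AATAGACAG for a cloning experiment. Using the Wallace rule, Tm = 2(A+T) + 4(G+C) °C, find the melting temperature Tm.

Counting bases: A=7, C=4, T=5, G=3
So N_AT = 12 and N_GC = 7.
Tm = 4·7 + 2·12 = 28 + 24 = 52°C

52°C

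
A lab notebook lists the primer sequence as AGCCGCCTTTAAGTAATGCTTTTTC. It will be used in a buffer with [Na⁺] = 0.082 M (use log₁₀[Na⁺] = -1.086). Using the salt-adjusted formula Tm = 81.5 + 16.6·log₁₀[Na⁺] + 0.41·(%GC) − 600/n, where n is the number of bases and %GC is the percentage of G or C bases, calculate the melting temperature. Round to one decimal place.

55.9°C

Length n = 25. Counting bases: A=5, G=4, C=6, T=10
G+C = 10, so %GC = 10/25 × 100 = 40%
Salt term: 16.6 × (-1.086) = -18.028
GC term: 0.41 × 40 = 16.4; length term: −600/25 = −24
Tm = 81.5 + (-18.028) + 16.4 − 24 = 55.872 → 55.9°C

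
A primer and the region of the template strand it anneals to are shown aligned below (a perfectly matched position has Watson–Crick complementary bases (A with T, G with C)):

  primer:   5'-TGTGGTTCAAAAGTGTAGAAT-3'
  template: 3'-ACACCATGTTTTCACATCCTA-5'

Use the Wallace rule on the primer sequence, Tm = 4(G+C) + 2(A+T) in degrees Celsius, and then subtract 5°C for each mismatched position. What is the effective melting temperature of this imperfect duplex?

46°C

Primer base counts: A=7, T=7, G=6, C=1 → A+T=14, G+C=7
Perfect-match Tm = 2(14) + 4(7) = 28 + 28 = 56°C
Mismatches (positions where the bases are not complementary): 2 (at positions 7, 19)
Effective Tm = 56 − 2×5 = 56 − 10 = 46°C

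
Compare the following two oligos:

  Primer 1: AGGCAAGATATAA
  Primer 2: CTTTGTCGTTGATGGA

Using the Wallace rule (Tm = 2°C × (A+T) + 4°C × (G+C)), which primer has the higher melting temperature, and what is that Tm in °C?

Primer 1: A+T=9, G+C=4 → Tm = 2(9)+4(4) = 34°C
Primer 2: A+T=9, G+C=7 → Tm = 2(9)+4(7) = 46°C
34°C vs 46°C → primer 2 is higher.

Primer 2, 46°C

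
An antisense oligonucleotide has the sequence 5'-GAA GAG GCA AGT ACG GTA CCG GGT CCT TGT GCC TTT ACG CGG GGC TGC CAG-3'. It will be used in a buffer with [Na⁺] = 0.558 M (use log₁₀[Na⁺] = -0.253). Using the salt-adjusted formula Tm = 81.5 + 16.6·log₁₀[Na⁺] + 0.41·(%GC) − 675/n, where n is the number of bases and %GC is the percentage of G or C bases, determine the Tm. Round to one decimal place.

Length n = 51. Scanning the sequence gives T=10, C=13, G=19, A=9.
G+C = 32, so %GC = 32/51 × 100 = 62.745%
Salt term: 16.6 × (-0.253) = -4.2
GC term: 0.41 × 62.745 = 25.725; length term: −675/51 = −13.235
Tm = 81.5 + (-4.2) + 25.725 − 13.235 = 89.79 → 89.8°C

89.8°C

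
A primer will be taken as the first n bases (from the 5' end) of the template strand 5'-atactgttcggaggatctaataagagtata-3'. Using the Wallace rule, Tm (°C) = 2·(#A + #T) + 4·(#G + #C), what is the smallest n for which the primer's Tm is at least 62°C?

First 22 bases: ATACTGTTCGGAGGATCTAATA → Tm = 60°C (< 62°C)
First 23 bases: ATACTGTTCGGAGGATCTAATAA → Tm = 62°C (≥ 62°C)
Since every base adds ≥2°C, Tm only increases with n, so the threshold is first crossed at n = 23.

n = 23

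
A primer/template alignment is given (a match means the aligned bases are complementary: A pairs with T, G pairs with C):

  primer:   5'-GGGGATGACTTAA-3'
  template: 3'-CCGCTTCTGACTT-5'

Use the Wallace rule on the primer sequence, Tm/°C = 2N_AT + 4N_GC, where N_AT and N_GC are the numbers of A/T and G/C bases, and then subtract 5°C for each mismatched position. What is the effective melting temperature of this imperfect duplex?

Primer base counts: A=4, T=3, G=5, C=1 → A+T=7, G+C=6
Perfect-match Tm = 2(7) + 4(6) = 14 + 24 = 38°C
Mismatches (positions where the bases are not complementary): 3 (at positions 3, 6, 11)
Effective Tm = 38 − 3×5 = 38 − 15 = 23°C

23°C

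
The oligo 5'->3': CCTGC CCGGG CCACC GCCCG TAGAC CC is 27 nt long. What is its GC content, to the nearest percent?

81%

A=3, T=2, C=15, G=7
G+C = 7 + 15 = 22 out of 27 bases
%GC = 22/27 × 100 = 81.48% ≈ 81%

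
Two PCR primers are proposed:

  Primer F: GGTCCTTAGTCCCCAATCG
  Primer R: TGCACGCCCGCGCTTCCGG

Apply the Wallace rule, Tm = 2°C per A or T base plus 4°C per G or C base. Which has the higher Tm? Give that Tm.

Primer F: A+T=8, G+C=11 → Tm = 2(8)+4(11) = 60°C
Primer R: A+T=4, G+C=15 → Tm = 2(4)+4(15) = 68°C
60°C vs 68°C → primer R is higher.

Primer R, 68°C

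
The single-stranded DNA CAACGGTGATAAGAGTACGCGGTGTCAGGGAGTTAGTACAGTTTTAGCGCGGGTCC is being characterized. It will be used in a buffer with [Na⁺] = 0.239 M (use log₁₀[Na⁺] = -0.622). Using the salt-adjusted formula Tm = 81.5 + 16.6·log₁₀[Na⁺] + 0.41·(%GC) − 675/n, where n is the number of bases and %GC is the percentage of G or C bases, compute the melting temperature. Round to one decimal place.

Length n = 56. Scanning the sequence gives C=10, T=13, A=13, G=20.
G+C = 30, so %GC = 30/56 × 100 = 53.571%
Salt term: 16.6 × (-0.622) = -10.325
GC term: 0.41 × 53.571 = 21.964; length term: −675/56 = −12.054
Tm = 81.5 + (-10.325) + 21.964 − 12.054 = 81.085 → 81.1°C

81.1°C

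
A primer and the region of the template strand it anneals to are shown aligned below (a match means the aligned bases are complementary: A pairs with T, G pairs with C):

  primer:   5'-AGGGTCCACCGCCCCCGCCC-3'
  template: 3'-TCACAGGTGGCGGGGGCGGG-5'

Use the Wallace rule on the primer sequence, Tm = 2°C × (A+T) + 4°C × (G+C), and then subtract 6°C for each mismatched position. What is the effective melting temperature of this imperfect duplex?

Primer base counts: A=2, T=1, G=5, C=12 → A+T=3, G+C=17
Perfect-match Tm = 2(3) + 4(17) = 6 + 68 = 74°C
Mismatches (positions where the bases are not complementary): 1 (at position 3)
Effective Tm = 74 − 1×6 = 74 − 6 = 68°C

68°C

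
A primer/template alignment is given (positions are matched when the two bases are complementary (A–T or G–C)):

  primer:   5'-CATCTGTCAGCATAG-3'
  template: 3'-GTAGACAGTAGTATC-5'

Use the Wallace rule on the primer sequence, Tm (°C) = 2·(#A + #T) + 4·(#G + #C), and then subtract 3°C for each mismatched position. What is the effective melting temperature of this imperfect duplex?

41°C

Primer base counts: A=4, T=4, G=3, C=4 → A+T=8, G+C=7
Perfect-match Tm = 2(8) + 4(7) = 16 + 28 = 44°C
Mismatches (positions where the bases are not complementary): 1 (at position 10)
Effective Tm = 44 − 1×3 = 44 − 3 = 41°C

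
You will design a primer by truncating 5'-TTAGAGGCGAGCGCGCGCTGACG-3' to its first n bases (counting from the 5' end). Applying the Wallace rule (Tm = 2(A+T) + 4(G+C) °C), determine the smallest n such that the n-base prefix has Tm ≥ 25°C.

n = 9

First 8 bases: TTAGAGGC → Tm = 24°C (< 25°C)
First 9 bases: TTAGAGGCG → Tm = 28°C (≥ 25°C)
Since every base adds ≥2°C, Tm only increases with n, so the threshold is first crossed at n = 9.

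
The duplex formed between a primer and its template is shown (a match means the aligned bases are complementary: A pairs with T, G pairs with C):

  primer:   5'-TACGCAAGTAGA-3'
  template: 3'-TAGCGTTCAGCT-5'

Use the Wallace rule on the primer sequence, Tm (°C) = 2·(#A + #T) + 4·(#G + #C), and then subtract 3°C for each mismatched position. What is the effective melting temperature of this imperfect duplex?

25°C

Primer base counts: A=5, T=2, G=3, C=2 → A+T=7, G+C=5
Perfect-match Tm = 2(7) + 4(5) = 14 + 20 = 34°C
Mismatches (positions where the bases are not complementary): 3 (at positions 1, 2, 10)
Effective Tm = 34 − 3×3 = 34 − 9 = 25°C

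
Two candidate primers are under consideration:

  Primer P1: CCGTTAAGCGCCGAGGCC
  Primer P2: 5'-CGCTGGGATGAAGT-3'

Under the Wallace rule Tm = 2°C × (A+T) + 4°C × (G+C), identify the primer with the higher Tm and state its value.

Primer P1, 62°C

Primer P1: A+T=5, G+C=13 → Tm = 2(5)+4(13) = 62°C
Primer P2: A+T=6, G+C=8 → Tm = 2(6)+4(8) = 44°C
62°C vs 44°C → primer P1 is higher.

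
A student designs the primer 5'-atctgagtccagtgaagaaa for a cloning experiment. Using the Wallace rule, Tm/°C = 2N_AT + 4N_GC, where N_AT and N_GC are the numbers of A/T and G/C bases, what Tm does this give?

Base counts: T=4, G=5, C=3, A=8
AT pairs contribute 12, GC pairs contribute 8.
Tm = 2(12) + 4(8) = 24 + 32 = 56°C

56°C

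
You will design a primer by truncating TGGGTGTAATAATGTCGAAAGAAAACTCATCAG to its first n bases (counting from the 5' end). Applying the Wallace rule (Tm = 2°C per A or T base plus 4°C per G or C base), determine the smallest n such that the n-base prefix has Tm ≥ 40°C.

n = 15

First 14 bases: TGGGTGTAATAATG → Tm = 38°C (< 40°C)
First 15 bases: TGGGTGTAATAATGT → Tm = 40°C (≥ 40°C)
Each additional base adds 2°C (A/T) or 4°C (G/C), so Tm is non-decreasing in n; n = 15 is the first length to reach 40°C.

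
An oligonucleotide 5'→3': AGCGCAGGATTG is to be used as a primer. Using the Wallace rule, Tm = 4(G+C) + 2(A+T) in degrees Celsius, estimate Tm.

T=2, G=5, C=2, A=3
So N_AT = 5 and N_GC = 7.
Tm = 2(5) + 4(7) = 10 + 28 = 38°C

38°C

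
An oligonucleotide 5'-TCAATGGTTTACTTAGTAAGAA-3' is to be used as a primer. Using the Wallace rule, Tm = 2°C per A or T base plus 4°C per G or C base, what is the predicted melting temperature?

Counting bases: T=8, G=4, C=2, A=8
So N_AT = 16 and N_GC = 6.
Tm = 4·6 + 2·16 = 24 + 32 = 56°C

56°C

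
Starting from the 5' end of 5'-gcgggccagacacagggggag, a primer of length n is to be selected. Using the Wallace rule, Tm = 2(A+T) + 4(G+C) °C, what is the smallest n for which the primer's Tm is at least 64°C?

n = 18

First 17 bases: GCGGGCCAGACACAGGG → Tm = 60°C (< 64°C)
First 18 bases: GCGGGCCAGACACAGGGG → Tm = 64°C (≥ 64°C)
Each additional base adds 2°C (A/T) or 4°C (G/C), so Tm is non-decreasing in n; n = 18 is the first length to reach 64°C.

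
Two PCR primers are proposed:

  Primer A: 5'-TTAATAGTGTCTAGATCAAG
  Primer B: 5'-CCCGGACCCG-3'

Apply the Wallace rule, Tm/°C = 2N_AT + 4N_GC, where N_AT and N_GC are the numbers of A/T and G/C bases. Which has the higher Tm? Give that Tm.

Primer A, 52°C

Primer A: A+T=14, G+C=6 → Tm = 2(14)+4(6) = 52°C
Primer B: A+T=1, G+C=9 → Tm = 2(1)+4(9) = 38°C
52°C vs 38°C → primer A is higher.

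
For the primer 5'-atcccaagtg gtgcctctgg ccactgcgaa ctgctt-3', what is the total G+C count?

21

A=6, T=9, C=12, G=9
Total G or C: 9 + 12 = 21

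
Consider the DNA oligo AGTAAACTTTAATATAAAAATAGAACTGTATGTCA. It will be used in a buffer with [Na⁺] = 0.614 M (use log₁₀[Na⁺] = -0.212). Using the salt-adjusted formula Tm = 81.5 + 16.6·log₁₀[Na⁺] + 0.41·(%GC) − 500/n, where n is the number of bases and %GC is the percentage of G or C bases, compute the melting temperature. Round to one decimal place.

71.9°C

Length n = 35. Scanning the sequence gives A=17, G=4, T=11, C=3.
G+C = 7, so %GC = 7/35 × 100 = 20%
Salt term: 16.6 × (-0.212) = -3.519
GC term: 0.41 × 20 = 8.2; length term: −500/35 = −14.286
Tm = 81.5 + (-3.519) + 8.2 − 14.286 = 71.895 → 71.9°C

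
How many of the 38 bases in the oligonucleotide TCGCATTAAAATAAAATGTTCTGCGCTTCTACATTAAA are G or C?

11

Base counts: C=7, T=13, G=4, A=14
G+C = 4 + 7 = 11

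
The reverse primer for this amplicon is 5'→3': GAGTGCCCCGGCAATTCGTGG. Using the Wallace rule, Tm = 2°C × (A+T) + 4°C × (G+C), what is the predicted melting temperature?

70°C

Counting bases: G=8, A=3, C=6, T=4
A+T = 7, G+C = 14
Tm = 2×7 + 4×14 = 70°C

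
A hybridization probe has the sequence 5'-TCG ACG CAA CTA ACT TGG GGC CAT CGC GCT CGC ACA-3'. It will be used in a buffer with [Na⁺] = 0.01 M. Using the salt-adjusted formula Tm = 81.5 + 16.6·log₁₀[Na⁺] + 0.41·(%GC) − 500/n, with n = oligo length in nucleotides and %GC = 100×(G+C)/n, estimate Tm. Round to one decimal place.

Length n = 36. Counting bases: G=9, T=6, C=13, A=8
G+C = 22, so %GC = 22/36 × 100 = 61.111%
Salt term: 16.6 × (-2) = -33.2
GC term: 0.41 × 61.111 = 25.056; length term: −500/36 = −13.889
Tm = 81.5 + (-33.2) + 25.056 − 13.889 = 59.467 → 59.5°C

59.5°C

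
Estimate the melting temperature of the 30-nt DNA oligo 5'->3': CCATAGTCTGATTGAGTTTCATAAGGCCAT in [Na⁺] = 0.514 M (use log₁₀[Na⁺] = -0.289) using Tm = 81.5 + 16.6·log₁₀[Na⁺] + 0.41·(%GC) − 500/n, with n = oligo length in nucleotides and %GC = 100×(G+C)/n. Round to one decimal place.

Length n = 30. Scanning the sequence gives T=10, G=6, C=6, A=8.
G+C = 12, so %GC = 12/30 × 100 = 40%
Salt term: 16.6 × (-0.289) = -4.797
GC term: 0.41 × 40 = 16.4; length term: −500/30 = −16.667
Tm = 81.5 + (-4.797) + 16.4 − 16.667 = 76.436 → 76.4°C

76.4°C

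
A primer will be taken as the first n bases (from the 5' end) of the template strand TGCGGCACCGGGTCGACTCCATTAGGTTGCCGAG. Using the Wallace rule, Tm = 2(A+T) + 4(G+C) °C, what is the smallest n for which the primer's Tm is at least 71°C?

First 20 bases: TGCGGCACCGGGTCGACTCC → Tm = 70°C (< 71°C)
First 21 bases: TGCGGCACCGGGTCGACTCCA → Tm = 72°C (≥ 71°C)
Each additional base adds 2°C (A/T) or 4°C (G/C), so Tm is non-decreasing in n; n = 21 is the first length to reach 71°C.

n = 21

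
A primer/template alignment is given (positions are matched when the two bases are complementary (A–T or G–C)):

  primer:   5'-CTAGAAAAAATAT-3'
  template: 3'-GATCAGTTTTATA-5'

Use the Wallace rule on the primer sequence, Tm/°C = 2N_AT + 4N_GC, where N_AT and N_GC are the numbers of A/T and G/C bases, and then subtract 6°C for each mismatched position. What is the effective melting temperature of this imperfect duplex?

18°C

Primer base counts: A=8, T=3, G=1, C=1 → A+T=11, G+C=2
Perfect-match Tm = 2(11) + 4(2) = 22 + 8 = 30°C
Mismatches (positions where the bases are not complementary): 2 (at positions 5, 6)
Effective Tm = 30 − 2×6 = 30 − 12 = 18°C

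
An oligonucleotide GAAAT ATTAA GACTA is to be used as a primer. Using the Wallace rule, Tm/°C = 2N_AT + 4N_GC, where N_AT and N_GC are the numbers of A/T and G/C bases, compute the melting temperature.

Base counts: T=4, A=8, G=2, C=1
So N_AT = 12 and N_GC = 3.
Tm = 4·3 + 2·12 = 12 + 24 = 36°C

36°C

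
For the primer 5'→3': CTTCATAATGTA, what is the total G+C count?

3

Scanning the sequence gives T=5, C=2, A=4, G=1.
Total G or C: 1 + 2 = 3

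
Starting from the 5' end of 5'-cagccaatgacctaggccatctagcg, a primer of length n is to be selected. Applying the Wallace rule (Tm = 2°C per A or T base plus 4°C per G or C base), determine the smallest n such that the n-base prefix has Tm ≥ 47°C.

n = 16

First 15 bases: CAGCCAATGACCTAG → Tm = 46°C (< 47°C)
First 16 bases: CAGCCAATGACCTAGG → Tm = 50°C (≥ 47°C)
Each additional base adds 2°C (A/T) or 4°C (G/C), so Tm is non-decreasing in n; n = 16 is the first length to reach 47°C.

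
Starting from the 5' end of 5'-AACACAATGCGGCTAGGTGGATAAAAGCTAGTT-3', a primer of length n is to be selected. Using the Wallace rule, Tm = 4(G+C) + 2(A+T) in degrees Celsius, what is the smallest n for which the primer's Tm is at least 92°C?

n = 32

First 31 bases: AACACAATGCGGCTAGGTGGATAAAAGCTAG → Tm = 90°C (< 92°C)
First 32 bases: AACACAATGCGGCTAGGTGGATAAAAGCTAGT → Tm = 92°C (≥ 92°C)
Each additional base adds 2°C (A/T) or 4°C (G/C), so Tm is non-decreasing in n; n = 32 is the first length to reach 92°C.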